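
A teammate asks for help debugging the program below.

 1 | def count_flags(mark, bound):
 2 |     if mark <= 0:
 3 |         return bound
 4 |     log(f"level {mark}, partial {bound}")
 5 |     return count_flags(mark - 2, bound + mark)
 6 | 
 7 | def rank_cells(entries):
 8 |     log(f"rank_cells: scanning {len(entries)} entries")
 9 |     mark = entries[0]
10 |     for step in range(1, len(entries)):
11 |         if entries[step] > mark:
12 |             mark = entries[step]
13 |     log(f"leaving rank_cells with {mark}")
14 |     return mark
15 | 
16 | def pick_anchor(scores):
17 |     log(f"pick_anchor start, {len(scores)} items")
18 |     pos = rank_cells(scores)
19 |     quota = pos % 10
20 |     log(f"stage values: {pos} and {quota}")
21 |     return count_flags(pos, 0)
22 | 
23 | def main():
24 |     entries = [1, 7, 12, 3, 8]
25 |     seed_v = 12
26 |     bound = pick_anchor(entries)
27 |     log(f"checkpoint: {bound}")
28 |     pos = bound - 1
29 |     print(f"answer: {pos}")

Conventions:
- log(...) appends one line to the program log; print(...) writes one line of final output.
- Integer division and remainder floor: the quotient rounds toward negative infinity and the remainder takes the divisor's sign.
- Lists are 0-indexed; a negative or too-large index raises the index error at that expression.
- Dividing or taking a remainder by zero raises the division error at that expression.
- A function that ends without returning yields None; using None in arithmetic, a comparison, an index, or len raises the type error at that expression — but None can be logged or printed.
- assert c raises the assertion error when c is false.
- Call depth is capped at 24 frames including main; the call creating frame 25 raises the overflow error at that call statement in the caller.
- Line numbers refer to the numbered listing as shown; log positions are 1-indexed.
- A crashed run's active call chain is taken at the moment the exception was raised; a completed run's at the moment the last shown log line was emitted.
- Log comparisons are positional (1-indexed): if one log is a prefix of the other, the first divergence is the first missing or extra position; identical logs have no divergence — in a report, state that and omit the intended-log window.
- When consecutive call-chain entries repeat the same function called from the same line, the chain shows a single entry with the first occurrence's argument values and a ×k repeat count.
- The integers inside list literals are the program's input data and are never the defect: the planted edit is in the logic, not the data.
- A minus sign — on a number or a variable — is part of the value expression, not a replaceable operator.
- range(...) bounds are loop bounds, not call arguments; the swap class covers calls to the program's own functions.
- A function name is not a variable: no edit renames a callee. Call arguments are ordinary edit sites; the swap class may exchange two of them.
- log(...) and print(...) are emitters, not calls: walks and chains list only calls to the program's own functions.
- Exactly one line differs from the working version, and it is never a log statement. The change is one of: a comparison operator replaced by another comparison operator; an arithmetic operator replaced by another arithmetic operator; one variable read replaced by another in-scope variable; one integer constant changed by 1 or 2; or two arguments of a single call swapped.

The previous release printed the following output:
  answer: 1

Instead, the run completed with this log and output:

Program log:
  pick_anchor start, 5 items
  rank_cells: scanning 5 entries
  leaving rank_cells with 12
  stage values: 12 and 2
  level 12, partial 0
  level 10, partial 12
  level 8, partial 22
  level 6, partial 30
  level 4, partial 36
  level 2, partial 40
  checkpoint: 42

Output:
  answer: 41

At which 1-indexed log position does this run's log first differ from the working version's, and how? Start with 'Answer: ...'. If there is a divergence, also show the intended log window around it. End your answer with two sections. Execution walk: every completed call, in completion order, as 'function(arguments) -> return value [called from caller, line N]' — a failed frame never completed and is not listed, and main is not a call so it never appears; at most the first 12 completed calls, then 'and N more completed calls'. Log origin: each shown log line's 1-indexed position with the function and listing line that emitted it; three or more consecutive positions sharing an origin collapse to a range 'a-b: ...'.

Answer: position 5; shown 'level 12, partial 0' vs intended 'level 2, partial 0'.
Intended log window:
  3: leaving rank_cells with 12
  4: stage values: 12 and 2
  5: level 2, partial 0
  6: checkpoint: 2
Execution walk:
  rank_cells([1, 7, 12, 3, 8]) -> 12  [called from pick_anchor, line 18]
  count_flags(0, 42) -> 42  [called from count_flags, line 5]
  count_flags(2, 40) -> 42  [called from count_flags, line 5]
  count_flags(4, 36) -> 42  [called from count_flags, line 5]
  count_flags(6, 30) -> 42  [called from count_flags, line 5]
  count_flags(8, 22) -> 42  [called from count_flags, line 5]
  count_flags(10, 12) -> 42  [called from count_flags, line 5]
  count_flags(12, 0) -> 42  [called from pick_anchor, line 21]
  pick_anchor([1, 7, 12, 3, 8]) -> 42  [called from main, line 26]
Log origin:
  1 — pick_anchor, line 17
  2 — rank_cells, line 8
  3 — rank_cells, line 13
  4 — pick_anchor, line 20
  5-10 — count_flags, line 4
  11 — main, line 27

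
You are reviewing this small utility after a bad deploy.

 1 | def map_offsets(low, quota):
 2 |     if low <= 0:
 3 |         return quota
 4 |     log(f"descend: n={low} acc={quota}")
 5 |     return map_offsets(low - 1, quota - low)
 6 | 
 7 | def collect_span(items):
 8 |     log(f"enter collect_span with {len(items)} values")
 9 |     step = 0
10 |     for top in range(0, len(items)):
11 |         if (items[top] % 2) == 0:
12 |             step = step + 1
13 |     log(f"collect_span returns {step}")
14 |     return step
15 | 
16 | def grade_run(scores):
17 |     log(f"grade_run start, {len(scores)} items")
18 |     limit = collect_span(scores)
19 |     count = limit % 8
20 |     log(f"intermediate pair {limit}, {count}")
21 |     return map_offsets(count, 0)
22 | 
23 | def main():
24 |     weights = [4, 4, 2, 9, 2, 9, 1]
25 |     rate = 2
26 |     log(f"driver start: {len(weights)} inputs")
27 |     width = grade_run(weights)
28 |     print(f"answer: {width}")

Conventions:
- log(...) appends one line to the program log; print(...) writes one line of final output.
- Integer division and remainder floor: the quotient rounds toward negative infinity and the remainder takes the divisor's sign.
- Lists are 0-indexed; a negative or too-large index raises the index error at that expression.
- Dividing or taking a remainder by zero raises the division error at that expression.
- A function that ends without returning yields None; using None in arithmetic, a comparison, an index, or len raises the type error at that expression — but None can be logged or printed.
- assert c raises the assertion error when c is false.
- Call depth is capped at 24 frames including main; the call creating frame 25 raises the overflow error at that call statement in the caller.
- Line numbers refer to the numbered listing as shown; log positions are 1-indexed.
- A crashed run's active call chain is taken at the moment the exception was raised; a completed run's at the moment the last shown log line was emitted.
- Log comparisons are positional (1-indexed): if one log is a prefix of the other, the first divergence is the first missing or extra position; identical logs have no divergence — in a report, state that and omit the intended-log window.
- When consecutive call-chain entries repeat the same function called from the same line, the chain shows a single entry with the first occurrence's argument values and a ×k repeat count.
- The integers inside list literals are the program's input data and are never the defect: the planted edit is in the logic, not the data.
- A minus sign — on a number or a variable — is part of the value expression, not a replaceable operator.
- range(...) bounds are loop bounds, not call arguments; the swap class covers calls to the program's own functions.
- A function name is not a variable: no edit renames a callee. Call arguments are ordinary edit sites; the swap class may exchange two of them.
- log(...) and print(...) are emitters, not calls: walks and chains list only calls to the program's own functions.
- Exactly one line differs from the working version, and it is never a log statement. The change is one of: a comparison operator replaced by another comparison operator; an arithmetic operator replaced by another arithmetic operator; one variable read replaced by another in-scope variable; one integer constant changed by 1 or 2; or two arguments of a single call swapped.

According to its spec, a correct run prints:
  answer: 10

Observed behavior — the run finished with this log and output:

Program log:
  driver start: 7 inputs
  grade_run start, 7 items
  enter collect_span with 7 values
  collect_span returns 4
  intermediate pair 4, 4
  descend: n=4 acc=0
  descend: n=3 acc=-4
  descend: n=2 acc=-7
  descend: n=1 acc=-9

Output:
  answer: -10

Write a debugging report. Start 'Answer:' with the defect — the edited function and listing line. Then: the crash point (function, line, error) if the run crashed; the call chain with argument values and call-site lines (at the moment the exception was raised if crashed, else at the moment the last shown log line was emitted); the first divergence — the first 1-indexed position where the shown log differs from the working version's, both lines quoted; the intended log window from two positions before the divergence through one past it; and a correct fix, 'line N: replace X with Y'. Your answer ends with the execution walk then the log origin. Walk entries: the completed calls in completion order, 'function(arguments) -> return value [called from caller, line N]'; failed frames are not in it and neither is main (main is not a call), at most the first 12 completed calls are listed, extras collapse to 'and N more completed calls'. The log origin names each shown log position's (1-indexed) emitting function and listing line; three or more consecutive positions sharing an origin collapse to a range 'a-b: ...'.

Answer: the defect is in map_offsets at line 5.
Key observation: The earliest visible damage is log position 7 — 'descend: n=3 acc=-4' rather than the intended 'descend: n=3 acc=4'.
Call chain: main -> grade_run([4, 4, 2, 9, 2, 9, 1]) (called at line 27) -> map_offsets(4, 0) (called at line 21) -> map_offsets(3, -4) (called at line 5) ×3.
First divergence: position 7; shown 'descend: n=3 acc=-4' vs intended 'descend: n=3 acc=4'.
Intended log window:
  5: intermediate pair 4, 4
  6: descend: n=4 acc=0
  7: descend: n=3 acc=4
  8: descend: n=2 acc=7
Execution walk:
  collect_span([4, 4, 2, 9, 2, 9, 1]) -> 4  [called from grade_run, line 18]
  map_offsets(0, -10) -> -10  [called from map_offsets, line 5]
  map_offsets(1, -9) -> -10  [called from map_offsets, line 5]
  map_offsets(2, -7) -> -10  [called from map_offsets, line 5]
  map_offsets(3, -4) -> -10  [called from map_offsets, line 5]
  map_offsets(4, 0) -> -10  [called from grade_run, line 21]
  grade_run([4, 4, 2, 9, 2, 9, 1]) -> -10  [called from main, line 27]
Log origin:
  1: from main, line 26
  2: from grade_run, line 17
  3: from collect_span, line 8
  4: from collect_span, line 13
  5: from grade_run, line 20
  6-9: from map_offsets, line 4
A correct fix: line 5: replace `quota - low` with `quota + low`.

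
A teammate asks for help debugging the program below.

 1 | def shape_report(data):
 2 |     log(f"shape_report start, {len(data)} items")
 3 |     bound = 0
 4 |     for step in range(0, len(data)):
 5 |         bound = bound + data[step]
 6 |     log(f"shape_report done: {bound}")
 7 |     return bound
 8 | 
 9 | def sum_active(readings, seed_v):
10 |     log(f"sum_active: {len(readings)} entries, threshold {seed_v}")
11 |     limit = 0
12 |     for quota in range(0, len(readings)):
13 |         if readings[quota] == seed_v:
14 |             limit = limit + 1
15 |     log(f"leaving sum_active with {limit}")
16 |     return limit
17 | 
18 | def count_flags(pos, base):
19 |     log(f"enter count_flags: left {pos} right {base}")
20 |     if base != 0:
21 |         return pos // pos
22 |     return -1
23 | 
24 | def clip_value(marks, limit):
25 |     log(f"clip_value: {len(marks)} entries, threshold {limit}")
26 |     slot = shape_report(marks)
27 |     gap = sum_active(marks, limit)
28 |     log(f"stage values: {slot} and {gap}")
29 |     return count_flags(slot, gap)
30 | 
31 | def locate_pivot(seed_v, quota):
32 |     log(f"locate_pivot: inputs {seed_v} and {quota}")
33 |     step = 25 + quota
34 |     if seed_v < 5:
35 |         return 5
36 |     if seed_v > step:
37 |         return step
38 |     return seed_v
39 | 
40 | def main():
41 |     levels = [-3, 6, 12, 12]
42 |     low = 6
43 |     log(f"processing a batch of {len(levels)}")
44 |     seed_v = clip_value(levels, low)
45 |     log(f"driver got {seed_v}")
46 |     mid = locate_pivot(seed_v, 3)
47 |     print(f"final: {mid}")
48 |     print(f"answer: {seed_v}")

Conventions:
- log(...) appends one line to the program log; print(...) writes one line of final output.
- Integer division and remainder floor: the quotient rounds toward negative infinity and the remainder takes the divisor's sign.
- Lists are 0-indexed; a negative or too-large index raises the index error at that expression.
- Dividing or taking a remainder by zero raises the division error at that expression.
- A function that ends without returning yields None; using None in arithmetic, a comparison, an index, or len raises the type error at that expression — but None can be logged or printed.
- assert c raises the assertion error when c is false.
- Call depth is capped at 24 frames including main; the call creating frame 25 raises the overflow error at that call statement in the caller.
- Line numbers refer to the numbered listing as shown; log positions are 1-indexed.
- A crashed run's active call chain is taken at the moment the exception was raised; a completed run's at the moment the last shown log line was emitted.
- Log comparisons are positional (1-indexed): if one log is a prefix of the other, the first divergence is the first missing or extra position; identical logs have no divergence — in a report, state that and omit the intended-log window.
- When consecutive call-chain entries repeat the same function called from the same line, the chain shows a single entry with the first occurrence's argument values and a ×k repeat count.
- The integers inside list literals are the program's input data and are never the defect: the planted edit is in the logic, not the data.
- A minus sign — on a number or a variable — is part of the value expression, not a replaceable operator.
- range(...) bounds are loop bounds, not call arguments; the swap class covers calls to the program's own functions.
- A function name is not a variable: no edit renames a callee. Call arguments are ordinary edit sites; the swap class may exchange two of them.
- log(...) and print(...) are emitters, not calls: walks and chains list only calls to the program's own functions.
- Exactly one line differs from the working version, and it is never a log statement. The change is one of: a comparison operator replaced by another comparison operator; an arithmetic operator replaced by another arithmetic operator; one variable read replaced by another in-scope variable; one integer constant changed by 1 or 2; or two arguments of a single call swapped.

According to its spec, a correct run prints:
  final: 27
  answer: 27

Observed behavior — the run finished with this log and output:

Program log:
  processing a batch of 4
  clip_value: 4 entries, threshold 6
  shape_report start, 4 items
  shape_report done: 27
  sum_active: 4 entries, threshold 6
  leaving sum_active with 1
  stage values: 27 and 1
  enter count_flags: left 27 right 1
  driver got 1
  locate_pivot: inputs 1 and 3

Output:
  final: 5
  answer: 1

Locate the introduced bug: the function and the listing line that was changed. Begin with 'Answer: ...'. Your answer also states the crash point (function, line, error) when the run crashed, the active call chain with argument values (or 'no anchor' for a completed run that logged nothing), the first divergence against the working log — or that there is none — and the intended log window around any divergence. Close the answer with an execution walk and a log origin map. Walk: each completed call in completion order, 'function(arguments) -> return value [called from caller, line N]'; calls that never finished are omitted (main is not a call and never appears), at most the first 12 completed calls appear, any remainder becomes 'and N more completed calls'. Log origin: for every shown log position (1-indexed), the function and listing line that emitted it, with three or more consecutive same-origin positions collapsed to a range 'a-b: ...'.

Answer: the defect is in count_flags at line 21.
Key fact: At log position 9 the runs split — shown 'driver got 1', but the working version logs 'driver got 27'.
Call chain: main -> locate_pivot(1, 3) (called at line 46).
First divergence: position 9; shown 'driver got 1' vs intended 'driver got 27'.
Intended log window:
  7: stage values: 27 and 1
  8: enter count_flags: left 27 right 1
  9: driver got 27
  10: locate_pivot: inputs 27 and 3
Execution walk:
  shape_report([-3, 6, 12, 12]) -> 27  [called from clip_value, line 26]
  sum_active([-3, 6, 12, 12], 6) -> 1  [called from clip_value, line 27]
  count_flags(27, 1) -> 1  [called from clip_value, line 29]
  clip_value([-3, 6, 12, 12], 6) -> 1  [called from main, line 44]
  locate_pivot(1, 3) -> 5  [called from main, line 46]
Log origins:
  1: from main, line 43
  2: from clip_value, line 25
  3: from shape_report, line 2
  4: from shape_report, line 6
  5: from sum_active, line 10
  6: from sum_active, line 15
  7: from clip_value, line 28
  8: from count_flags, line 19
  9: from main, line 45
  10: from locate_pivot, line 32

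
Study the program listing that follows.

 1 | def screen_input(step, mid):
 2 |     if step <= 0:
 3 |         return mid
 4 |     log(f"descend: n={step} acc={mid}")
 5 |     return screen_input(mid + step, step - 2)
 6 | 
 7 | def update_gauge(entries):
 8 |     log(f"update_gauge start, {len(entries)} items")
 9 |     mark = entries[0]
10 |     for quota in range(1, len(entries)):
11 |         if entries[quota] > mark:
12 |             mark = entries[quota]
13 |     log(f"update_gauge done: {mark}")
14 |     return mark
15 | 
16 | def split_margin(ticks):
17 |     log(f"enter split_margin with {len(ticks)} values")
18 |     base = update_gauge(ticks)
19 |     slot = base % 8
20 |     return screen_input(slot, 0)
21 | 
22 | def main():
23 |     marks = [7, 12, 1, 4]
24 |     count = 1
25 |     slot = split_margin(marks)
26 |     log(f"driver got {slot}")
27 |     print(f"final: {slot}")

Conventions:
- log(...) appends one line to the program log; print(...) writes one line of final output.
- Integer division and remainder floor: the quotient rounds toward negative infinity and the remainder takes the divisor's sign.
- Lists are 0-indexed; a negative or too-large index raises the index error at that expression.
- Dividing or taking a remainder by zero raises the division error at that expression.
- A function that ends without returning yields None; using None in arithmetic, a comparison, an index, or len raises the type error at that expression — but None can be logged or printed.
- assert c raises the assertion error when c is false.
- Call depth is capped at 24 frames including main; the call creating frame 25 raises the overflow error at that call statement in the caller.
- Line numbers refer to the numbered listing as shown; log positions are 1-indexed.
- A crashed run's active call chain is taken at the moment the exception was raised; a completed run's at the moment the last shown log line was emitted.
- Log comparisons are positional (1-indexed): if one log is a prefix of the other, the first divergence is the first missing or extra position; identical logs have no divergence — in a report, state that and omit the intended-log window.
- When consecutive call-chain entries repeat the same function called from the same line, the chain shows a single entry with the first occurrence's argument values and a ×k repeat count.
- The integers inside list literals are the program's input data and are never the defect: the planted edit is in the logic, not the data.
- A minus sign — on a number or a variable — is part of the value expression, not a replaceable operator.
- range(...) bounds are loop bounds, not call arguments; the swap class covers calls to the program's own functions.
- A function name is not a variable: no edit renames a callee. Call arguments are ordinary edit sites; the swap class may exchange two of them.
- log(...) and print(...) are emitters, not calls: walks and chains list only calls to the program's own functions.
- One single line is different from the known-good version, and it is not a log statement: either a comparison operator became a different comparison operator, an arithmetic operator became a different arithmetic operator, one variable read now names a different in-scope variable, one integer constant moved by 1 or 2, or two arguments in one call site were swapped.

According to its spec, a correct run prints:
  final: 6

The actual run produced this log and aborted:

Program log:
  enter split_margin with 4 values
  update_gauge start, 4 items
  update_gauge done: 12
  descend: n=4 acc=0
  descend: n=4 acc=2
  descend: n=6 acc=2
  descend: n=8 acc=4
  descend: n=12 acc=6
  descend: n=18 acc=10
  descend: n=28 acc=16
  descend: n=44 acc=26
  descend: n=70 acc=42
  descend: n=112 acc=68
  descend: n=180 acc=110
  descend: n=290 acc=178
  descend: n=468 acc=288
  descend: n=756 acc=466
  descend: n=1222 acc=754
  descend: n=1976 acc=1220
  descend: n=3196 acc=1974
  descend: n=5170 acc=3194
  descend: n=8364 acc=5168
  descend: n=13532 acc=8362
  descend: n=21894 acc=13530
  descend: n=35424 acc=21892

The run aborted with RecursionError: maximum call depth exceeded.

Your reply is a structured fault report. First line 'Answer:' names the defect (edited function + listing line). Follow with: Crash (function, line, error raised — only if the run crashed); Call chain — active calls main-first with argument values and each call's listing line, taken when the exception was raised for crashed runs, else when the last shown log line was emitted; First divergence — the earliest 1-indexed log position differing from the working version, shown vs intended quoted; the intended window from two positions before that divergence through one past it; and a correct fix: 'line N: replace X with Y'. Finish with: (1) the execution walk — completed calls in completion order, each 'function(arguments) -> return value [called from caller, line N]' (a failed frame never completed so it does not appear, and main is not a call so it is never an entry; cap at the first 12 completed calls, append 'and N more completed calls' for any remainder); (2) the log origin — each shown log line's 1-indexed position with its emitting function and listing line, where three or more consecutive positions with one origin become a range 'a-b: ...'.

Answer: the defect is in screen_input at line 5.
The tell: The log first diverges at position 5: the faulty run prints 'descend: n=4 acc=2' where the working version prints 'descend: n=2 acc=4'.
Crash: screen_input, line 5, RecursionError.
Call chain: main -> split_margin([7, 12, 1, 4]) (called at line 25) -> screen_input(4, 0) (called at line 20) -> screen_input(4, 2) (called at line 5) ×21.
First divergence: position 5 — shown 'descend: n=4 acc=2', intended 'descend: n=2 acc=4'.
Intended log window:
  3: update_gauge done: 12
  4: descend: n=4 acc=0
  5: descend: n=2 acc=4
  6: driver got 6
Execution walk:
  update_gauge([7, 12, 1, 4]) -> 12  [called from split_margin, line 18]
Log origins:
  1: logged in split_margin at line 17
  2: logged in update_gauge at line 8
  3: logged in update_gauge at line 13
  4-25: logged in screen_input at line 4
A correct fix: line 5: replace `screen_input(mid + step, step - 2)` with `screen_input(step - 2, mid + step)`.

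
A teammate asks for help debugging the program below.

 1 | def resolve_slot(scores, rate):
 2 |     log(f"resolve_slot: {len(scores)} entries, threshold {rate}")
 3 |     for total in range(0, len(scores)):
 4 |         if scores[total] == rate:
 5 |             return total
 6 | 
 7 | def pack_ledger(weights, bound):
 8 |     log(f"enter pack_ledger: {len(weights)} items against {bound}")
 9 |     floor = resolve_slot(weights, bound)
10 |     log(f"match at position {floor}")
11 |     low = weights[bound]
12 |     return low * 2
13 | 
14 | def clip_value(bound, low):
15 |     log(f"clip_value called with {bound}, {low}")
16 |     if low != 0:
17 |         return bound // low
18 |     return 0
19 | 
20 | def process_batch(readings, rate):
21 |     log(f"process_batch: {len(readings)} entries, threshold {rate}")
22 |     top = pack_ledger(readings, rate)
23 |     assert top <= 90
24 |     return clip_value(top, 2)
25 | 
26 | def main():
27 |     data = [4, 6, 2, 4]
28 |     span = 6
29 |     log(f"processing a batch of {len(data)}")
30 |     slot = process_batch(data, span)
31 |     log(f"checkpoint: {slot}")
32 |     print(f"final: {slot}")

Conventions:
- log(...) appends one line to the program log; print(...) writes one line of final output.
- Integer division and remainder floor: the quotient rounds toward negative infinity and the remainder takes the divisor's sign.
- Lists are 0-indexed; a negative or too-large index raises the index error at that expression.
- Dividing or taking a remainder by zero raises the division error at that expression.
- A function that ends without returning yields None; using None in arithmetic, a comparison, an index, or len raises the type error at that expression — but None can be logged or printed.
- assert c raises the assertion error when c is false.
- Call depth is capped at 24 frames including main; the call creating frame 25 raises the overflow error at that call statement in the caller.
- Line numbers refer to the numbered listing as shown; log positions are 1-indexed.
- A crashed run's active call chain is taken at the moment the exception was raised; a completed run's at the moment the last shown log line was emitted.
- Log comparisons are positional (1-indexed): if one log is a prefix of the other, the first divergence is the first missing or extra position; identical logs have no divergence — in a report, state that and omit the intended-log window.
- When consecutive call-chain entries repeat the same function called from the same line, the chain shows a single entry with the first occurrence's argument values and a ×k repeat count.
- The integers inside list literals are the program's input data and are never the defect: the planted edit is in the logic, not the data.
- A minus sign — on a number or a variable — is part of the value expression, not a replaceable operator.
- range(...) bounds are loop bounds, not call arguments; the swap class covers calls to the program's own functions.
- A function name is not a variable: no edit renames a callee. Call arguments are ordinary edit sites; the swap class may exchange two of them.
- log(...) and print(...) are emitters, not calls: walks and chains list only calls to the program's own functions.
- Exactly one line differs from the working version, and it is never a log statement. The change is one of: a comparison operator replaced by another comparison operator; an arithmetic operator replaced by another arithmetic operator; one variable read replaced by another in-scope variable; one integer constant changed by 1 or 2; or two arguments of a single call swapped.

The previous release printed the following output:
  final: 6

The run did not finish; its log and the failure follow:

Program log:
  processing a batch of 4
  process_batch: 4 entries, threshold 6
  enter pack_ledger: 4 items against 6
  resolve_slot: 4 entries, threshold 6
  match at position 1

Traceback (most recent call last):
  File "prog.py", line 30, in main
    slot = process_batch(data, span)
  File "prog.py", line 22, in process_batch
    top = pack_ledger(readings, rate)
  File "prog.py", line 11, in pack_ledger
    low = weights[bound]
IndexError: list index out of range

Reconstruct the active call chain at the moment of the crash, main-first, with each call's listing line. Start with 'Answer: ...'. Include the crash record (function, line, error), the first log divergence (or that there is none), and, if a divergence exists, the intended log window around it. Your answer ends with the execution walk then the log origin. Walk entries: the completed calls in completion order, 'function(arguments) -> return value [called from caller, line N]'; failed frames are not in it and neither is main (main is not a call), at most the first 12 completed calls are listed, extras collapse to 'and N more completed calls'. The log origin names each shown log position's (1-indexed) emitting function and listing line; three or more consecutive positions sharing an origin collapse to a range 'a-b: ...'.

Answer: main -> process_batch (called at line 30) -> pack_ledger (called at line 22).
The tell: After 5 matching log lines the faulty run goes silent, while the working version continues with 'clip_value called with 12, 2'.
Crash: pack_ledger, line 11, IndexError.
First divergence: position 6 — after 5 matching lines the faulty run goes silent; intended next line 'clip_value called with 12, 2'.
Intended log window:
  4: resolve_slot: 4 entries, threshold 6
  5: match at position 1
  6: clip_value called with 12, 2
  7: checkpoint: 6
Execution walk:
  resolve_slot([4, 6, 2, 4], 6) -> 1  [called from pack_ledger, line 9]
Log origins:
  1: from main, line 29
  2: from process_batch, line 21
  3: from pack_ledger, line 8
  4: from resolve_slot, line 2
  5: from pack_ledger, line 10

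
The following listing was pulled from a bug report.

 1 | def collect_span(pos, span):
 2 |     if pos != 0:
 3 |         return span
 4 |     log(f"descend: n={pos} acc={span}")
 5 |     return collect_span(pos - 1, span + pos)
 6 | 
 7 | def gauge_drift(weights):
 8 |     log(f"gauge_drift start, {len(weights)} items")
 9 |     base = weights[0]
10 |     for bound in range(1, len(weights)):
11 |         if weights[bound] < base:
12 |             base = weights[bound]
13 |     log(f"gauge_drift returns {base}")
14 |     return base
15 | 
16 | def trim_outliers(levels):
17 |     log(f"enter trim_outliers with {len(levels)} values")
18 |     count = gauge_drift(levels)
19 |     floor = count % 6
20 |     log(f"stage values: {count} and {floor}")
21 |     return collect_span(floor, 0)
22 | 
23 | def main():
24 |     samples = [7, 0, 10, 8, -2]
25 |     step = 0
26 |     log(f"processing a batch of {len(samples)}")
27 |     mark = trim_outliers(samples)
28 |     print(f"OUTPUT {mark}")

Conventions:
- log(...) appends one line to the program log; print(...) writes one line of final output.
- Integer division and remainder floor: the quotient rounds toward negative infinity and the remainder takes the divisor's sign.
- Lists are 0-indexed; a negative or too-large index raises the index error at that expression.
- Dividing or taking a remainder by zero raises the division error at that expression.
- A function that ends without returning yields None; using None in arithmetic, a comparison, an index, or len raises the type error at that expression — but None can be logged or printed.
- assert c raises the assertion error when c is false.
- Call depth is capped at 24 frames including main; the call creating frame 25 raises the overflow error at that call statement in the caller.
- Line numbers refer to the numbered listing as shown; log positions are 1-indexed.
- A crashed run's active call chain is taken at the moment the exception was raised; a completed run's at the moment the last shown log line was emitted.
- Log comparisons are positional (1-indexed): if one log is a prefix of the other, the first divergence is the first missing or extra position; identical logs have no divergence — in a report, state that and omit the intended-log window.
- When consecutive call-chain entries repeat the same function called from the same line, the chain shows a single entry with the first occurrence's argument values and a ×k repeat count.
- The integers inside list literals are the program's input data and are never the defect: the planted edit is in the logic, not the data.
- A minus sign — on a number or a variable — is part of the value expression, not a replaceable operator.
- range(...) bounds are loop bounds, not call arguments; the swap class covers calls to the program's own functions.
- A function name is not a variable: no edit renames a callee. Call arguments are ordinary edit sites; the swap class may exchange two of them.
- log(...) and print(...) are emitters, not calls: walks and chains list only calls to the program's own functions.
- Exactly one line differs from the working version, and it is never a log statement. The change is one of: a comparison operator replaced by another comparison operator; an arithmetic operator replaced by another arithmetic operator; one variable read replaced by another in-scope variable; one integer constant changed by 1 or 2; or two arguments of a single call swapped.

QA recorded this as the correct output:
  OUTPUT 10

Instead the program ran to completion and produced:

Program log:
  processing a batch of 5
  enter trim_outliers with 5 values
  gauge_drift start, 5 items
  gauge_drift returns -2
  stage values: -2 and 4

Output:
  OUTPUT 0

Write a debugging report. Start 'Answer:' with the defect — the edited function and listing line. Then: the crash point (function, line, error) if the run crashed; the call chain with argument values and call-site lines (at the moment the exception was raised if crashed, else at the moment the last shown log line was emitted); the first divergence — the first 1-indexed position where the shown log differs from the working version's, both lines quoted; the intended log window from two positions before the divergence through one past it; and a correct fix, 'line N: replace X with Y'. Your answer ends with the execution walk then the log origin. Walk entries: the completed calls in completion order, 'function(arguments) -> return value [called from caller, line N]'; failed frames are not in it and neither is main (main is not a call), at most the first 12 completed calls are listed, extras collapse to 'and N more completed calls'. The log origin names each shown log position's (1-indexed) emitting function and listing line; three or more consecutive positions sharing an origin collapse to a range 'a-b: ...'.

Answer: the defect is in collect_span at line 2.
Core observation: The faulty run's log stops after 5 lines; the working version's next line would be 'descend: n=4 acc=0'.
Call chain: main -> trim_outliers([7, 0, 10, 8, -2]) (called at line 27).
First divergence: position 6 (shown log ended at 5 lines; the working version continues: 'descend: n=4 acc=0').
Intended log window:
  4: gauge_drift returns -2
  5: stage values: -2 and 4
  6: descend: n=4 acc=0
  7: descend: n=3 acc=4
Execution walk:
  gauge_drift([7, 0, 10, 8, -2]) -> -2  [called from trim_outliers, line 18]
  collect_span(4, 0) -> 0  [called from trim_outliers, line 21]
  trim_outliers([7, 0, 10, 8, -2]) -> 0  [called from main, line 27]
Log origin:
  1: emitted by main (line 26)
  2: emitted by trim_outliers (line 17)
  3: emitted by gauge_drift (line 8)
  4: emitted by gauge_drift (line 13)
  5: emitted by trim_outliers (line 20)
A correct fix: line 2: replace `!=` with `<=`.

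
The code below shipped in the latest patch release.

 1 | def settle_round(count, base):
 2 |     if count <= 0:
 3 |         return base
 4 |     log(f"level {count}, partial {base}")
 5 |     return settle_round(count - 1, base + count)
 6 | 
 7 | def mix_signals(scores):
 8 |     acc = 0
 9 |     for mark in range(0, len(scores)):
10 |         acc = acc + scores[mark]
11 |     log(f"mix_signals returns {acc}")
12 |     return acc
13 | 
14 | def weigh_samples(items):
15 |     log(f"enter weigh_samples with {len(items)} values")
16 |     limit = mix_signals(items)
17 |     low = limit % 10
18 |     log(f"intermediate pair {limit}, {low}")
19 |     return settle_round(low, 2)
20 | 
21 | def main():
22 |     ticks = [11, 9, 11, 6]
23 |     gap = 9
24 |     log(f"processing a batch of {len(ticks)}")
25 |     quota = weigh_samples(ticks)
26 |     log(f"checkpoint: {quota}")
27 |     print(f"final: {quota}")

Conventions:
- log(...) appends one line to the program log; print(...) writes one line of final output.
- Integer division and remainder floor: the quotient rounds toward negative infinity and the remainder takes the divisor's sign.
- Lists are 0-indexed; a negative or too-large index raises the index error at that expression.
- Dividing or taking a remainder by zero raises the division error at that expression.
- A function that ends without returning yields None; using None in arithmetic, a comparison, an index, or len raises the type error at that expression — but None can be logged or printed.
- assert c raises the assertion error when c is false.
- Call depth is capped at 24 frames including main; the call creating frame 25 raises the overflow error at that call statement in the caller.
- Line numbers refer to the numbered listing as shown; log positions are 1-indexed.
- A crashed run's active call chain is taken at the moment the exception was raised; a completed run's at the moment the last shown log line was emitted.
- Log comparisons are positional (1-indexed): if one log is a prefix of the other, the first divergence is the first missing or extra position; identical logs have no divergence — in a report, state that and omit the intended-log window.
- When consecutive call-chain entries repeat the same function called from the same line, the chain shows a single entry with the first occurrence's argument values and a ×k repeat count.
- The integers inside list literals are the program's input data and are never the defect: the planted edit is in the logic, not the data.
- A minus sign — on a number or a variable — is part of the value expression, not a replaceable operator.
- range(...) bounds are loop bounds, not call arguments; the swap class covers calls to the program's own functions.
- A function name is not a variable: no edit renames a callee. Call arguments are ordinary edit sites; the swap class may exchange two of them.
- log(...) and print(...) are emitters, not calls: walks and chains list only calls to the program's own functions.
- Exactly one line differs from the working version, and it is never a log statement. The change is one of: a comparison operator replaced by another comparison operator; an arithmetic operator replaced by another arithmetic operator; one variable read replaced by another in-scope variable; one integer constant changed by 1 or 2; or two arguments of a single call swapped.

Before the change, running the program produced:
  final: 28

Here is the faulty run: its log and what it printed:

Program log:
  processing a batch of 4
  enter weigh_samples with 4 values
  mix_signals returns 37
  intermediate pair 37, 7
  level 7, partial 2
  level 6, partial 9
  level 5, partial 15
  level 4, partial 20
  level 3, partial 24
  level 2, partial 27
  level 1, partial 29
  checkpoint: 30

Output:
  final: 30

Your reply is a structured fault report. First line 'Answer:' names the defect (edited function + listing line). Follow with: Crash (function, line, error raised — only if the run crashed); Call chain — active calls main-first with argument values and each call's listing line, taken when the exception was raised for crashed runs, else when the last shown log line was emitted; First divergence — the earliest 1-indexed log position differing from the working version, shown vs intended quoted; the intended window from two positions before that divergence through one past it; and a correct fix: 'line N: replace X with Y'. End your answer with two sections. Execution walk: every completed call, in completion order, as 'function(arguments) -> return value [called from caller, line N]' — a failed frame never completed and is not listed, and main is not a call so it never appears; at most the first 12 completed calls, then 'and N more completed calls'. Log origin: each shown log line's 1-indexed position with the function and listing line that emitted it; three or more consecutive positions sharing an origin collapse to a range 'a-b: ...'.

Answer: the defect is in weigh_samples at line 19.
Key observation: Everything matches until log position 5, which reads 'level 7, partial 2' in place of 'level 7, partial 0'.
Call chain: main.
First divergence: position 5; shown 'level 7, partial 2' vs intended 'level 7, partial 0'.
Intended log window:
  3: mix_signals returns 37
  4: intermediate pair 37, 7
  5: level 7, partial 0
  6: level 6, partial 7
Execution walk:
  mix_signals([11, 9, 11, 6]) -> 37  [called from weigh_samples, line 16]
  settle_round(0, 30) -> 30  [called from settle_round, line 5]
  settle_round(1, 29) -> 30  [called from settle_round, line 5]
  settle_round(2, 27) -> 30  [called from settle_round, line 5]
  settle_round(3, 24) -> 30  [called from settle_round, line 5]
  settle_round(4, 20) -> 30  [called from settle_round, line 5]
  settle_round(5, 15) -> 30  [called from settle_round, line 5]
  settle_round(6, 9) -> 30  [called from settle_round, line 5]
  settle_round(7, 2) -> 30  [called from weigh_samples, line 19]
  weigh_samples([11, 9, 11, 6]) -> 30  [called from main, line 25]
Log origins:
  1: logged in main at line 24
  2: logged in weigh_samples at line 15
  3: logged in mix_signals at line 11
  4: logged in weigh_samples at line 18
  5-11: logged in settle_round at line 4
  12: logged in main at line 26
A correct fix: line 19: replace `2` with `0`.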